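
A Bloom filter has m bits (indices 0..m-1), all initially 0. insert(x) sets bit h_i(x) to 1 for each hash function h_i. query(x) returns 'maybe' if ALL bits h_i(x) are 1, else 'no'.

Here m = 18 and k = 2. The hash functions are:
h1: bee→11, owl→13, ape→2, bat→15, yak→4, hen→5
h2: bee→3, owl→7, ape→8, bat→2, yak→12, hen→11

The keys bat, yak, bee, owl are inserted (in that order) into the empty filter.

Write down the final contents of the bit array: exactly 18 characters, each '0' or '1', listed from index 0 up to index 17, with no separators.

Answer: 001110010001110100

Derivation:
Start: bits=000000000000000000
After insert 'bat': sets bits 2 15 -> bits=001000000000000100
After insert 'yak': sets bits 4 12 -> bits=001010000000100100
After insert 'bee': sets bits 3 11 -> bits=001110000001100100
After insert 'owl': sets bits 7 13 -> bits=001110010001110100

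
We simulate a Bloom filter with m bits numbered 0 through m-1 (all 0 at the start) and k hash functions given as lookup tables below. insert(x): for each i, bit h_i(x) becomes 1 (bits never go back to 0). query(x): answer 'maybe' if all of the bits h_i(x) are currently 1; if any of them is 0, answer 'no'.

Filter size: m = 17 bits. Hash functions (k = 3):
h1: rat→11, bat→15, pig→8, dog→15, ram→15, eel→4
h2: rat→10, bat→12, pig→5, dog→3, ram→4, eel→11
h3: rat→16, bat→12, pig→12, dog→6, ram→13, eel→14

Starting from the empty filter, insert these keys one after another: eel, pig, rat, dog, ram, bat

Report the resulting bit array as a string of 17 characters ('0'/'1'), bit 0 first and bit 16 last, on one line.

Answer: 00011110101111111

Derivation:
Start: bits=00000000000000000
After insert 'eel': sets bits 4 11 14 -> bits=00001000000100100
After insert 'pig': sets bits 5 8 12 -> bits=00001100100110100
After insert 'rat': sets bits 10 11 16 -> bits=00001100101110101
After insert 'dog': sets bits 3 6 15 -> bits=00011110101110111
After insert 'ram': sets bits 4 13 15 -> bits=00011110101111111
After insert 'bat': sets bits 12 15 -> bits=00011110101111111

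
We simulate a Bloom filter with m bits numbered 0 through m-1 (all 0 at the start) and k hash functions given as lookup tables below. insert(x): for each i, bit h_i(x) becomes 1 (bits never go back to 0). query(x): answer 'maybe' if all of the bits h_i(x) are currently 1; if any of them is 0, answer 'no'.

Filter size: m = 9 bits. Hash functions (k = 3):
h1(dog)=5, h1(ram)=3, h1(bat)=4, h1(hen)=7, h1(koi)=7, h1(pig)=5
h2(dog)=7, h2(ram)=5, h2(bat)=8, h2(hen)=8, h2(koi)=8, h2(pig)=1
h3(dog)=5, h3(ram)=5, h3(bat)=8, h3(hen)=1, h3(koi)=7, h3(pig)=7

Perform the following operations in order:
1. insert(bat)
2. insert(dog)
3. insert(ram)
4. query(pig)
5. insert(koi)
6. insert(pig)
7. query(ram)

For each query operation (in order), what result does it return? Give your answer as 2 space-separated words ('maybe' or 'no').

Answer: no maybe

Derivation:
Start: bits=000000000
Op 1: insert bat -> sets bits 4 8 -> bits=000010001
Op 2: insert dog -> sets bits 5 7 -> bits=000011011
Op 3: insert ram -> sets bits 3 5 -> bits=000111011
Op 4: query pig -> checks bit1=0, bit5=1, bit7=1 (has a 0) -> no
Op 5: insert koi -> sets bits 7 8 -> bits=000111011
Op 6: insert pig -> sets bits 1 5 7 -> bits=010111011
Op 7: query ram -> checks bit3=1, bit5=1 (all 1) -> maybe
Query results in order: no maybe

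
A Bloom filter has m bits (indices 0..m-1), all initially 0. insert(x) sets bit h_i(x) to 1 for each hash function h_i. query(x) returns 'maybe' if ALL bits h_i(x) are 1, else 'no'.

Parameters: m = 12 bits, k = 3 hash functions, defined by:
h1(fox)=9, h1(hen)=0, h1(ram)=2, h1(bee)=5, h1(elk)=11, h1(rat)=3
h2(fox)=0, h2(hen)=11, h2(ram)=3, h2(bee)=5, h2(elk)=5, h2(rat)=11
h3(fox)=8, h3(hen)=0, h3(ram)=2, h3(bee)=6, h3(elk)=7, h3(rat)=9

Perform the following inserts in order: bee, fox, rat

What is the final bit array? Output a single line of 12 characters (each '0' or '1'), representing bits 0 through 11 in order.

Answer: 100101101101

Derivation:
Start: bits=000000000000
After insert 'bee': sets bits 5 6 -> bits=000001100000
After insert 'fox': sets bits 0 8 9 -> bits=100001101100
After insert 'rat': sets bits 3 9 11 -> bits=100101101101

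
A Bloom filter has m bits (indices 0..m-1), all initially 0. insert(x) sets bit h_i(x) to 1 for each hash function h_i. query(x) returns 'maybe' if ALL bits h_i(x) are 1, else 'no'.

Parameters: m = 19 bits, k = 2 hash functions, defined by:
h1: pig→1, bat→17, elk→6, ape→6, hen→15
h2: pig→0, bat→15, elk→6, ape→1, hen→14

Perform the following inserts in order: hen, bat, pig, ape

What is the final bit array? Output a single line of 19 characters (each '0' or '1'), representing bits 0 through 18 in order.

Answer: 1100001000000011010

Derivation:
Start: bits=0000000000000000000
After insert 'hen': sets bits 14 15 -> bits=0000000000000011000
After insert 'bat': sets bits 15 17 -> bits=0000000000000011010
After insert 'pig': sets bits 0 1 -> bits=1100000000000011010
After insert 'ape': sets bits 1 6 -> bits=1100001000000011010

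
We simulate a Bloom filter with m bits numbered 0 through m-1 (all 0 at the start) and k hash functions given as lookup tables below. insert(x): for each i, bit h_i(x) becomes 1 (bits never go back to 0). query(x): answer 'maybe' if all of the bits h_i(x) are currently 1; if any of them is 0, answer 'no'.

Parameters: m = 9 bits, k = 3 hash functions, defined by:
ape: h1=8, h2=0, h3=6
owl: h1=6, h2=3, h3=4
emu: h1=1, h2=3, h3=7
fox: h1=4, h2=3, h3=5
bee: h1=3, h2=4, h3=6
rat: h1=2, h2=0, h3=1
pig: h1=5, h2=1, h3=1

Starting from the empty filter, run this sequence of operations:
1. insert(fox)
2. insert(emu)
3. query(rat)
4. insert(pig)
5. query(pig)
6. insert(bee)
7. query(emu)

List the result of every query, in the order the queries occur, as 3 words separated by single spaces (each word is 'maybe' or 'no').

Start: bits=000000000
Op 1: insert fox -> sets bits 3 4 5 -> bits=000111000
Op 2: insert emu -> sets bits 1 3 7 -> bits=010111010
Op 3: query rat -> checks bit0=0, bit1=1, bit2=0 (has a 0) -> no
Op 4: insert pig -> sets bits 1 5 -> bits=010111010
Op 5: query pig -> checks bit1=1, bit5=1 (all 1) -> maybe
Op 6: insert bee -> sets bits 3 4 6 -> bits=010111110
Op 7: query emu -> checks bit1=1, bit3=1, bit7=1 (all 1) -> maybe
Query results in order: no maybe maybe

Answer: no maybe maybe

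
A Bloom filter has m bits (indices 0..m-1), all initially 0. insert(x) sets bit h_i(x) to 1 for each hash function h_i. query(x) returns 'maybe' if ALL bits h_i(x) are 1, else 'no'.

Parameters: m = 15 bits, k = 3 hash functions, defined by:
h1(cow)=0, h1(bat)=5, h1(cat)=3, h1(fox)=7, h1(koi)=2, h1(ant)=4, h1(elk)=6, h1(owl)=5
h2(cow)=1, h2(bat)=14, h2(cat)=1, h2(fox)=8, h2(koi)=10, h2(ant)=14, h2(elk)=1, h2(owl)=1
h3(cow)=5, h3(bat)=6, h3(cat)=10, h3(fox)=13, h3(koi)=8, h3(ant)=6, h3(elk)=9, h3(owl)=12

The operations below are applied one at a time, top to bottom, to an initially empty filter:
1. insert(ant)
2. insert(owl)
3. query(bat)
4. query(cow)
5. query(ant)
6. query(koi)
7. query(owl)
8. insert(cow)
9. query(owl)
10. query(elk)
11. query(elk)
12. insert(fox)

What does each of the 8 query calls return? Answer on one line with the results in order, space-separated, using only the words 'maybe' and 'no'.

Answer: maybe no maybe no maybe maybe no no

Derivation:
Start: bits=000000000000000
Op 1: insert ant -> sets bits 4 6 14 -> bits=000010100000001
Op 2: insert owl -> sets bits 1 5 12 -> bits=010011100000101
Op 3: query bat -> checks bit5=1, bit6=1, bit14=1 (all 1) -> maybe
Op 4: query cow -> checks bit0=0, bit1=1, bit5=1 (has a 0) -> no
Op 5: query ant -> checks bit4=1, bit6=1, bit14=1 (all 1) -> maybe
Op 6: query koi -> checks bit2=0, bit8=0, bit10=0 (has a 0) -> no
Op 7: query owl -> checks bit1=1, bit5=1, bit12=1 (all 1) -> maybe
Op 8: insert cow -> sets bits 0 1 5 -> bits=110011100000101
Op 9: query owl -> checks bit1=1, bit5=1, bit12=1 (all 1) -> maybe
Op 10: query elk -> checks bit1=1, bit6=1, bit9=0 (has a 0) -> no
Op 11: query elk -> checks bit1=1, bit6=1, bit9=0 (has a 0) -> no
Op 12: insert fox -> sets bits 7 8 13 -> bits=110011111000111
Query results in order: maybe no maybe no maybe maybe no no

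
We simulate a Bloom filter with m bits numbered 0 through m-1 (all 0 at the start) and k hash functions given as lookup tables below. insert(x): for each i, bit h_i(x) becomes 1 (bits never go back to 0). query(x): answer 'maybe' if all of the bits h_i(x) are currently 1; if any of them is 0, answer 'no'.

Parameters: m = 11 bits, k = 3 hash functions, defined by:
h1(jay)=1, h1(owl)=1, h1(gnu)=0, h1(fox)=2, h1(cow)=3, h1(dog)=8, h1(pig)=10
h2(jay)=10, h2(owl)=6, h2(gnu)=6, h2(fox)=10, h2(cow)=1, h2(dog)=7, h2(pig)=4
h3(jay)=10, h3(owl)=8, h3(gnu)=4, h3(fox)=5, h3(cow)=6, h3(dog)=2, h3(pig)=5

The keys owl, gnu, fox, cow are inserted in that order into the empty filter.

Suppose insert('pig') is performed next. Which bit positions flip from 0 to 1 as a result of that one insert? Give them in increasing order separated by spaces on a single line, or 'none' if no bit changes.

Answer: none

Derivation:
Start: bits=00000000000
After insert 'owl': sets bits 1 6 8 -> bits=01000010100
After insert 'gnu': sets bits 0 4 6 -> bits=11001010100
After insert 'fox': sets bits 2 5 10 -> bits=11101110101
After insert 'cow': sets bits 1 3 6 -> bits=11111110101
insert 'pig' would touch bits 4 5 10; currently bit4=1, bit5=1, bit10=1
Bits that are 0 among those (would change 0->1): none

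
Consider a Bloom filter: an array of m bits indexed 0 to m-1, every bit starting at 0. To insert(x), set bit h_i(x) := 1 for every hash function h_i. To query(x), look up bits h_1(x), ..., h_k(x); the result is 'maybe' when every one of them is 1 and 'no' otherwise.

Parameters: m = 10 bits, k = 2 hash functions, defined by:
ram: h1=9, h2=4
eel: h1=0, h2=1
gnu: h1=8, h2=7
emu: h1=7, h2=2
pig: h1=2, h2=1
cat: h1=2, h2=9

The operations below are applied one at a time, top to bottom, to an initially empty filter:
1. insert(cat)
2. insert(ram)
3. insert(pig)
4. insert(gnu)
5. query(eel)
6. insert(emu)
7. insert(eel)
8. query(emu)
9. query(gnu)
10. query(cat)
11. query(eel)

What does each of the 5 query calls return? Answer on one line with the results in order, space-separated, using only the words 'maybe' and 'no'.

Answer: no maybe maybe maybe maybe

Derivation:
Start: bits=0000000000
Op 1: insert cat -> sets bits 2 9 -> bits=0010000001
Op 2: insert ram -> sets bits 4 9 -> bits=0010100001
Op 3: insert pig -> sets bits 1 2 -> bits=0110100001
Op 4: insert gnu -> sets bits 7 8 -> bits=0110100111
Op 5: query eel -> checks bit0=0, bit1=1 (has a 0) -> no
Op 6: insert emu -> sets bits 2 7 -> bits=0110100111
Op 7: insert eel -> sets bits 0 1 -> bits=1110100111
Op 8: query emu -> checks bit2=1, bit7=1 (all 1) -> maybe
Op 9: query gnu -> checks bit7=1, bit8=1 (all 1) -> maybe
Op 10: query cat -> checks bit2=1, bit9=1 (all 1) -> maybe
Op 11: query eel -> checks bit0=1, bit1=1 (all 1) -> maybe
Query results in order: no maybe maybe maybe maybe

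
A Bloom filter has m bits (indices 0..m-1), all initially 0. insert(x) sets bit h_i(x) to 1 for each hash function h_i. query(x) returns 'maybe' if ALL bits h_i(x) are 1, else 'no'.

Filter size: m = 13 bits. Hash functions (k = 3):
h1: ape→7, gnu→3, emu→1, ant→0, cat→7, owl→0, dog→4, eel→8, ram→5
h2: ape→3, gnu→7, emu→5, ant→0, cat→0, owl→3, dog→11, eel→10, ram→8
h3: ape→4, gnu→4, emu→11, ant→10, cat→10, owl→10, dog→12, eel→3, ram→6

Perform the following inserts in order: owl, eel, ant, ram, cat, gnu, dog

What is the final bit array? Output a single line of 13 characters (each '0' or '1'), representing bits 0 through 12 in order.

Start: bits=0000000000000
After insert 'owl': sets bits 0 3 10 -> bits=1001000000100
After insert 'eel': sets bits 3 8 10 -> bits=1001000010100
After insert 'ant': sets bits 0 10 -> bits=1001000010100
After insert 'ram': sets bits 5 6 8 -> bits=1001011010100
After insert 'cat': sets bits 0 7 10 -> bits=1001011110100
After insert 'gnu': sets bits 3 4 7 -> bits=1001111110100
After insert 'dog': sets bits 4 11 12 -> bits=1001111110111

Answer: 1001111110111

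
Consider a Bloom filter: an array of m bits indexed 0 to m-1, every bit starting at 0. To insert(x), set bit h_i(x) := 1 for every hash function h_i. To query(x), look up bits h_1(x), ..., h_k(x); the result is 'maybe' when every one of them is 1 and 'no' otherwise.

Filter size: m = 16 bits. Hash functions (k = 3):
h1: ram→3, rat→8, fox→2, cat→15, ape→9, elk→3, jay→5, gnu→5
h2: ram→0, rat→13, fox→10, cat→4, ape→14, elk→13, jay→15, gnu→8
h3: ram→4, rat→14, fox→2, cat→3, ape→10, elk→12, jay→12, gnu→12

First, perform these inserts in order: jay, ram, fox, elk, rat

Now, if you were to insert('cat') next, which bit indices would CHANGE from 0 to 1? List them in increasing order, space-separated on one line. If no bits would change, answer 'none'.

Start: bits=0000000000000000
After insert 'jay': sets bits 5 12 15 -> bits=0000010000001001
After insert 'ram': sets bits 0 3 4 -> bits=1001110000001001
After insert 'fox': sets bits 2 10 -> bits=1011110000101001
After insert 'elk': sets bits 3 12 13 -> bits=1011110000101101
After insert 'rat': sets bits 8 13 14 -> bits=1011110010101111
insert 'cat' would touch bits 3 4 15; currently bit3=1, bit4=1, bit15=1
Bits that are 0 among those (would change 0->1): none

Answer: none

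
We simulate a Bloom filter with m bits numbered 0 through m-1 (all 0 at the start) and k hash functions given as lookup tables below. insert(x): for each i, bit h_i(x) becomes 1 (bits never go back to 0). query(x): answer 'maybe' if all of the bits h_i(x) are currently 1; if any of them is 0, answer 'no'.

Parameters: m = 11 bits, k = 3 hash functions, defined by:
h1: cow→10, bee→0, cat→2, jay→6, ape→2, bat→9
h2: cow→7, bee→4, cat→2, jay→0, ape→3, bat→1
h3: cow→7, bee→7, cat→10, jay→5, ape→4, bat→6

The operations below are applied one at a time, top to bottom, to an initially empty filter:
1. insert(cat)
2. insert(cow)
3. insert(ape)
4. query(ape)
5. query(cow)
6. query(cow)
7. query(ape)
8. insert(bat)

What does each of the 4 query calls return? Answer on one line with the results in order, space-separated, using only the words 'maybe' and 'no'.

Start: bits=00000000000
Op 1: insert cat -> sets bits 2 10 -> bits=00100000001
Op 2: insert cow -> sets bits 7 10 -> bits=00100001001
Op 3: insert ape -> sets bits 2 3 4 -> bits=00111001001
Op 4: query ape -> checks bit2=1, bit3=1, bit4=1 (all 1) -> maybe
Op 5: query cow -> checks bit7=1, bit10=1 (all 1) -> maybe
Op 6: query cow -> checks bit7=1, bit10=1 (all 1) -> maybe
Op 7: query ape -> checks bit2=1, bit3=1, bit4=1 (all 1) -> maybe
Op 8: insert bat -> sets bits 1 6 9 -> bits=01111011011
Query results in order: maybe maybe maybe maybe

Answer: maybe maybe maybe maybe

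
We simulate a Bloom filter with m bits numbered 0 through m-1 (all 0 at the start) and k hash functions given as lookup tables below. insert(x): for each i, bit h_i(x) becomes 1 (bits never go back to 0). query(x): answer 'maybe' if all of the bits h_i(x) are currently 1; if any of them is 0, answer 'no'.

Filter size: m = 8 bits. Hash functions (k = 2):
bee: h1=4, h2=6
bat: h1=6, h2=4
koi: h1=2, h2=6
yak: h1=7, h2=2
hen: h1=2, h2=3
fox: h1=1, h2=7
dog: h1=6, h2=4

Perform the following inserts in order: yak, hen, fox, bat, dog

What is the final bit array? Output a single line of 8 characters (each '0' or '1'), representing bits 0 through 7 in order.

Answer: 01111011

Derivation:
Start: bits=00000000
After insert 'yak': sets bits 2 7 -> bits=00100001
After insert 'hen': sets bits 2 3 -> bits=00110001
After insert 'fox': sets bits 1 7 -> bits=01110001
After insert 'bat': sets bits 4 6 -> bits=01111011
After insert 'dog': sets bits 4 6 -> bits=01111011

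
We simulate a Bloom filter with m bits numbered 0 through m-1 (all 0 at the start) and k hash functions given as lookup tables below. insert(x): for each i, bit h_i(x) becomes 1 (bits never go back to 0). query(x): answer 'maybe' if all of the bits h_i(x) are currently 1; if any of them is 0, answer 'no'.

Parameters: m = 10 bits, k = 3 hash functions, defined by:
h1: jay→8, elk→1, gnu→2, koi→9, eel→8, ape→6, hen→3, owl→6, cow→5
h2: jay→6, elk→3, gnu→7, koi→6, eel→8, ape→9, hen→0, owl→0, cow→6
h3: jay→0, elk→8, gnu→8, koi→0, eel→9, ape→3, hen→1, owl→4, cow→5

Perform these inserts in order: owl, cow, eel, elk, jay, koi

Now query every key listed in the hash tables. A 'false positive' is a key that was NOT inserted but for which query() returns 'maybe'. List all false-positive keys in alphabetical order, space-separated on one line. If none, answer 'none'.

Answer: ape hen

Derivation:
Start: bits=0000000000
After insert 'owl': sets bits 0 4 6 -> bits=1000101000
After insert 'cow': sets bits 5 6 -> bits=1000111000
After insert 'eel': sets bits 8 9 -> bits=1000111011
After insert 'elk': sets bits 1 3 8 -> bits=1101111011
After insert 'jay': sets bits 0 6 8 -> bits=1101111011
After insert 'koi': sets bits 0 6 9 -> bits=1101111011
Not inserted: ape gnu hen — query each against bits=1101111011:
query ape: checks bit3=1, bit6=1, bit9=1 (all 1) -> maybe => FALSE POSITIVE
query gnu: checks bit2=0, bit7=0, bit8=1 (has a 0) -> no => not a false positive
query hen: checks bit0=1, bit1=1, bit3=1 (all 1) -> maybe => FALSE POSITIVE
False positives (alphabetical): ape hen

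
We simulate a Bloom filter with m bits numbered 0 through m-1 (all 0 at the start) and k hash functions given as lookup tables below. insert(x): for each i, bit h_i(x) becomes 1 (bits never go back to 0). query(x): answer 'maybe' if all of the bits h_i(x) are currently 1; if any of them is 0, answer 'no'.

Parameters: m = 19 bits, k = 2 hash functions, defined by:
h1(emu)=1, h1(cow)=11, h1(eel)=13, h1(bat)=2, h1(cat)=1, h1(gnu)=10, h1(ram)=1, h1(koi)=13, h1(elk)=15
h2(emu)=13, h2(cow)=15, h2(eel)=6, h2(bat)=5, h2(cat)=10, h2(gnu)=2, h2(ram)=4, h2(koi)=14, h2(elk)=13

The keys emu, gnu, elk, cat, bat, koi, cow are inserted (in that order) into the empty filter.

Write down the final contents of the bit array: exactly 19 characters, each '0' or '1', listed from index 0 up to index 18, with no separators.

Answer: 0110010000110111000

Derivation:
Start: bits=0000000000000000000
After insert 'emu': sets bits 1 13 -> bits=0100000000000100000
After insert 'gnu': sets bits 2 10 -> bits=0110000000100100000
After insert 'elk': sets bits 13 15 -> bits=0110000000100101000
After insert 'cat': sets bits 1 10 -> bits=0110000000100101000
After insert 'bat': sets bits 2 5 -> bits=0110010000100101000
After insert 'koi': sets bits 13 14 -> bits=0110010000100111000
After insert 'cow': sets bits 11 15 -> bits=0110010000110111000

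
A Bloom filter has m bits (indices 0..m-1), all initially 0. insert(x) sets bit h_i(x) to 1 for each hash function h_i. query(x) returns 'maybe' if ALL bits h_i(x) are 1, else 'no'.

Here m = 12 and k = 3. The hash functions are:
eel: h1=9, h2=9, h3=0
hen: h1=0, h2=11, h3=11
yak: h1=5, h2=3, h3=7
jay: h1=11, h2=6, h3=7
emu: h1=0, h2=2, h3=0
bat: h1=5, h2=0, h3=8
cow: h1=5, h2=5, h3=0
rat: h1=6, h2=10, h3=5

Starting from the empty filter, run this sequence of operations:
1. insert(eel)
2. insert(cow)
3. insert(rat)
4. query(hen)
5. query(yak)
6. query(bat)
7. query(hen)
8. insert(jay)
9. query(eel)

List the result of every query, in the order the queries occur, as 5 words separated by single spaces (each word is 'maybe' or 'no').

Answer: no no no no maybe

Derivation:
Start: bits=000000000000
Op 1: insert eel -> sets bits 0 9 -> bits=100000000100
Op 2: insert cow -> sets bits 0 5 -> bits=100001000100
Op 3: insert rat -> sets bits 5 6 10 -> bits=100001100110
Op 4: query hen -> checks bit0=1, bit11=0 (has a 0) -> no
Op 5: query yak -> checks bit3=0, bit5=1, bit7=0 (has a 0) -> no
Op 6: query bat -> checks bit0=1, bit5=1, bit8=0 (has a 0) -> no
Op 7: query hen -> checks bit0=1, bit11=0 (has a 0) -> no
Op 8: insert jay -> sets bits 6 7 11 -> bits=100001110111
Op 9: query eel -> checks bit0=1, bit9=1 (all 1) -> maybe
Query results in order: no no no no maybe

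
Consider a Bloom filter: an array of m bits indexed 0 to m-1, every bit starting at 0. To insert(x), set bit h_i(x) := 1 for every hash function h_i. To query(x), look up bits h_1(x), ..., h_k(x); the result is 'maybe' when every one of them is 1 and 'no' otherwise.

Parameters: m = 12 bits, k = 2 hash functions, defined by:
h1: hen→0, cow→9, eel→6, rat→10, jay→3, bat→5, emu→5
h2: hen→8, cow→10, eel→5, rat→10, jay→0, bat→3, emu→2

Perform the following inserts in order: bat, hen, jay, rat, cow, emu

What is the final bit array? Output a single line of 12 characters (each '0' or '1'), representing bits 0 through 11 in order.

Answer: 101101001110

Derivation:
Start: bits=000000000000
After insert 'bat': sets bits 3 5 -> bits=000101000000
After insert 'hen': sets bits 0 8 -> bits=100101001000
After insert 'jay': sets bits 0 3 -> bits=100101001000
After insert 'rat': sets bits 10 -> bits=100101001010
After insert 'cow': sets bits 9 10 -> bits=100101001110
After insert 'emu': sets bits 2 5 -> bits=101101001110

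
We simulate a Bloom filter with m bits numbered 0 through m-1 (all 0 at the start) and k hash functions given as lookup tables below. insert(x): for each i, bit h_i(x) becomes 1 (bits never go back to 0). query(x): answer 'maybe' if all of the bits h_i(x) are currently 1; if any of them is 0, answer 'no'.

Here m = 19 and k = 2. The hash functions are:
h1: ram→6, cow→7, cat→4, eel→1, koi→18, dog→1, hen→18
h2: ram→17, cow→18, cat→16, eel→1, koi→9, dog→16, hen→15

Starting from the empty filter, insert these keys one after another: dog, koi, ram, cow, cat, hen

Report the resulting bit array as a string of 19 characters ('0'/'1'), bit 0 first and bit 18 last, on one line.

Answer: 0100101101000001111

Derivation:
Start: bits=0000000000000000000
After insert 'dog': sets bits 1 16 -> bits=0100000000000000100
After insert 'koi': sets bits 9 18 -> bits=0100000001000000101
After insert 'ram': sets bits 6 17 -> bits=0100001001000000111
After insert 'cow': sets bits 7 18 -> bits=0100001101000000111
After insert 'cat': sets bits 4 16 -> bits=0100101101000000111
After insert 'hen': sets bits 15 18 -> bits=0100101101000001111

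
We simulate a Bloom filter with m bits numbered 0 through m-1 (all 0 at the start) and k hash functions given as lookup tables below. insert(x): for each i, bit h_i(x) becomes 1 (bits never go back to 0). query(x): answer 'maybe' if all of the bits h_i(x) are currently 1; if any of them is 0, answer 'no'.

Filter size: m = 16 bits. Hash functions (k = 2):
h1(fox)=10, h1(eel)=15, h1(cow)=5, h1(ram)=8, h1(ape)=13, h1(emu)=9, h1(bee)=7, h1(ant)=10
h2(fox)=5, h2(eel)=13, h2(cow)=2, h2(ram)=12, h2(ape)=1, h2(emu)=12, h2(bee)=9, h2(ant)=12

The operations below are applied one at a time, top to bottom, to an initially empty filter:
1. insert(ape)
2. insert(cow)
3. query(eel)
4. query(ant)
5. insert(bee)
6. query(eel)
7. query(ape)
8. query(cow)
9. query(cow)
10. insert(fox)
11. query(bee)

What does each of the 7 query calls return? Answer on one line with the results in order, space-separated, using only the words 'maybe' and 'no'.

Answer: no no no maybe maybe maybe maybe

Derivation:
Start: bits=0000000000000000
Op 1: insert ape -> sets bits 1 13 -> bits=0100000000000100
Op 2: insert cow -> sets bits 2 5 -> bits=0110010000000100
Op 3: query eel -> checks bit13=1, bit15=0 (has a 0) -> no
Op 4: query ant -> checks bit10=0, bit12=0 (has a 0) -> no
Op 5: insert bee -> sets bits 7 9 -> bits=0110010101000100
Op 6: query eel -> checks bit13=1, bit15=0 (has a 0) -> no
Op 7: query ape -> checks bit1=1, bit13=1 (all 1) -> maybe
Op 8: query cow -> checks bit2=1, bit5=1 (all 1) -> maybe
Op 9: query cow -> checks bit2=1, bit5=1 (all 1) -> maybe
Op 10: insert fox -> sets bits 5 10 -> bits=0110010101100100
Op 11: query bee -> checks bit7=1, bit9=1 (all 1) -> maybe
Query results in order: no no no maybe maybe maybe maybe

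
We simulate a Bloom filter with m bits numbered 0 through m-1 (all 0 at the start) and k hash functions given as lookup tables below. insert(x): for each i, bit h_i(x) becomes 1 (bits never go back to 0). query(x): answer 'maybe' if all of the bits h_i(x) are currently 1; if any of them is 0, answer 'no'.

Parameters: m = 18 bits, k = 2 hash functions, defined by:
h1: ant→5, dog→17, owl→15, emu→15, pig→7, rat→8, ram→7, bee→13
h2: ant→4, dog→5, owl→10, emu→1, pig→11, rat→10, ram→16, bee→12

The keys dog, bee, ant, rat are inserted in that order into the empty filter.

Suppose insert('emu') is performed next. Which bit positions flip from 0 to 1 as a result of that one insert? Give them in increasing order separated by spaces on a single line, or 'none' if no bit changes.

Start: bits=000000000000000000
After insert 'dog': sets bits 5 17 -> bits=000001000000000001
After insert 'bee': sets bits 12 13 -> bits=000001000000110001
After insert 'ant': sets bits 4 5 -> bits=000011000000110001
After insert 'rat': sets bits 8 10 -> bits=000011001010110001
insert 'emu' would touch bits 1 15; currently bit1=0, bit15=0
Bits that are 0 among those (would change 0->1): 1 15

Answer: 1 15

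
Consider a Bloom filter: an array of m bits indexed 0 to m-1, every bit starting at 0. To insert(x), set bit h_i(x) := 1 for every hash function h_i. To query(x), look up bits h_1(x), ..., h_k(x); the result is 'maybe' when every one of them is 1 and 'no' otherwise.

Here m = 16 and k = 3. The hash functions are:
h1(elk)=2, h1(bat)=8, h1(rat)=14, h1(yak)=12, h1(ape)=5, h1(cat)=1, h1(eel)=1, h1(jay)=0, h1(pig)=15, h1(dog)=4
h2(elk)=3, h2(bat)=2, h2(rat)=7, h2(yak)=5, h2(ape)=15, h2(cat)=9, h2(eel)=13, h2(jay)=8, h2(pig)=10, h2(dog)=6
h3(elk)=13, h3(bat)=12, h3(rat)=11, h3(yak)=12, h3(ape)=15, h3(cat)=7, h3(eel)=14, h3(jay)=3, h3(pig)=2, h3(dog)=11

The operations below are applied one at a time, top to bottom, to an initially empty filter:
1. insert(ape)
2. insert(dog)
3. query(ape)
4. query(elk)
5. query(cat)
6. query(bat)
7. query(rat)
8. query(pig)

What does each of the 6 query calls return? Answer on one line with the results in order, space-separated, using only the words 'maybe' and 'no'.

Answer: maybe no no no no no

Derivation:
Start: bits=0000000000000000
Op 1: insert ape -> sets bits 5 15 -> bits=0000010000000001
Op 2: insert dog -> sets bits 4 6 11 -> bits=0000111000010001
Op 3: query ape -> checks bit5=1, bit15=1 (all 1) -> maybe
Op 4: query elk -> checks bit2=0, bit3=0, bit13=0 (has a 0) -> no
Op 5: query cat -> checks bit1=0, bit7=0, bit9=0 (has a 0) -> no
Op 6: query bat -> checks bit2=0, bit8=0, bit12=0 (has a 0) -> no
Op 7: query rat -> checks bit7=0, bit11=1, bit14=0 (has a 0) -> no
Op 8: query pig -> checks bit2=0, bit10=0, bit15=1 (has a 0) -> no
Query results in order: maybe no no no no no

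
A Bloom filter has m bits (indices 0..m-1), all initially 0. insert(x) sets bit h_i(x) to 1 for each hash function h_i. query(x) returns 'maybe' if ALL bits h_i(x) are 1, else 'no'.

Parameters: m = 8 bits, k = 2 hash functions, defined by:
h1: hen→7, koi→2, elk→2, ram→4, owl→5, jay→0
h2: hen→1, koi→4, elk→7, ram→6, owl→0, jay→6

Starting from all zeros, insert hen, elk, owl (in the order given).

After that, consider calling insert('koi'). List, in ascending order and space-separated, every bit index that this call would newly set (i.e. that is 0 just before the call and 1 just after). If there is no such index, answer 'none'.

Start: bits=00000000
After insert 'hen': sets bits 1 7 -> bits=01000001
After insert 'elk': sets bits 2 7 -> bits=01100001
After insert 'owl': sets bits 0 5 -> bits=11100101
insert 'koi' would touch bits 2 4; currently bit2=1, bit4=0
Bits that are 0 among those (would change 0->1): 4

Answer: 4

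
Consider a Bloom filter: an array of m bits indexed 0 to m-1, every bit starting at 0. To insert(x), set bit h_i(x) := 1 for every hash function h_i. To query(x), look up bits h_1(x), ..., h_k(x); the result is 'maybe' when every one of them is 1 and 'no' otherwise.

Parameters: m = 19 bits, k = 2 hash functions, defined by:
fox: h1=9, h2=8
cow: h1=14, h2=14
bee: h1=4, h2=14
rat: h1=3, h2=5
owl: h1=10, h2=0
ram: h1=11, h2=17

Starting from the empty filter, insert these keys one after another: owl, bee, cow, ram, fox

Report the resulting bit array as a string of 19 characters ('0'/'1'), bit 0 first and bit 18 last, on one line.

Start: bits=0000000000000000000
After insert 'owl': sets bits 0 10 -> bits=1000000000100000000
After insert 'bee': sets bits 4 14 -> bits=1000100000100010000
After insert 'cow': sets bits 14 -> bits=1000100000100010000
After insert 'ram': sets bits 11 17 -> bits=1000100000110010010
After insert 'fox': sets bits 8 9 -> bits=1000100011110010010

Answer: 1000100011110010010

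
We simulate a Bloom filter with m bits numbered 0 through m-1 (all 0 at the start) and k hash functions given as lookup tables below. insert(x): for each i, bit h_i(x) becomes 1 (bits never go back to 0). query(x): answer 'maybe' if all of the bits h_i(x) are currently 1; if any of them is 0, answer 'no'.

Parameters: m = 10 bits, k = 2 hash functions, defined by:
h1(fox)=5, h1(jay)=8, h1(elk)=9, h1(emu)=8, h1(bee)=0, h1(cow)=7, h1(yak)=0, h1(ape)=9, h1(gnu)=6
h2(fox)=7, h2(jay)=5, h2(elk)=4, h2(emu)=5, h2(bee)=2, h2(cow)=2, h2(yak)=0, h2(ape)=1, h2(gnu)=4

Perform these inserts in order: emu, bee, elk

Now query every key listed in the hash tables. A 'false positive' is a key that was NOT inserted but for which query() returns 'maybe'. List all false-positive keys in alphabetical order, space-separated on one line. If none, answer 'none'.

Start: bits=0000000000
After insert 'emu': sets bits 5 8 -> bits=0000010010
After insert 'bee': sets bits 0 2 -> bits=1010010010
After insert 'elk': sets bits 4 9 -> bits=1010110011
Not inserted: ape cow fox gnu jay yak — query each against bits=1010110011:
query ape: checks bit1=0, bit9=1 (has a 0) -> no => not a false positive
query cow: checks bit2=1, bit7=0 (has a 0) -> no => not a false positive
query fox: checks bit5=1, bit7=0 (has a 0) -> no => not a false positive
query gnu: checks bit4=1, bit6=0 (has a 0) -> no => not a false positive
query jay: checks bit5=1, bit8=1 (all 1) -> maybe => FALSE POSITIVE
query yak: checks bit0=1 (all 1) -> maybe => FALSE POSITIVE
False positives (alphabetical): jay yak

Answer: jay yak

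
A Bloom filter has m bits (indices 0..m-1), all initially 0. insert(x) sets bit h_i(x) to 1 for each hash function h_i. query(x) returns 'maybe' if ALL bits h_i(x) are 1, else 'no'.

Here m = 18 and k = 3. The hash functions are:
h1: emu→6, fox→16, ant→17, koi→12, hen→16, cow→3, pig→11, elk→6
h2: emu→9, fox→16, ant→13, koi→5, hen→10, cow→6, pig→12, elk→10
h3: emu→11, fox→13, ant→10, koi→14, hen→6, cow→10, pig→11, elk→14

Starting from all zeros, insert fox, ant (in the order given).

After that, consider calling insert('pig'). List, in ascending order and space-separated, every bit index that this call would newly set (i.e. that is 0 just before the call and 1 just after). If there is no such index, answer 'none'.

Start: bits=000000000000000000
After insert 'fox': sets bits 13 16 -> bits=000000000000010010
After insert 'ant': sets bits 10 13 17 -> bits=000000000010010011
insert 'pig' would touch bits 11 12; currently bit11=0, bit12=0
Bits that are 0 among those (would change 0->1): 11 12

Answer: 11 12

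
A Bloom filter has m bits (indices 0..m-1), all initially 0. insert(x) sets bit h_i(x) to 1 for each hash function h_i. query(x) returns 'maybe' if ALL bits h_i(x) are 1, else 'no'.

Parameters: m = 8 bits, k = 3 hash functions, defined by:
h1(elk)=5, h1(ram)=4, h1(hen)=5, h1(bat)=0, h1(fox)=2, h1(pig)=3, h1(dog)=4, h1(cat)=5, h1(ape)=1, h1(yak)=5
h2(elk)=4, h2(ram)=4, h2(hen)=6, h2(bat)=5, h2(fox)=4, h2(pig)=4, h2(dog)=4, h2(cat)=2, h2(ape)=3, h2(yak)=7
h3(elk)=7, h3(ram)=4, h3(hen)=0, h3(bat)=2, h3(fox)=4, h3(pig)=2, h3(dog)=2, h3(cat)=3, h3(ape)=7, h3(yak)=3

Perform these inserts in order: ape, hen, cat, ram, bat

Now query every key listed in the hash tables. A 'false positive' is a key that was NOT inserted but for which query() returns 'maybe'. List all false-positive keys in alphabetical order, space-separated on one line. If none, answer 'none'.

Start: bits=00000000
After insert 'ape': sets bits 1 3 7 -> bits=01010001
After insert 'hen': sets bits 0 5 6 -> bits=11010111
After insert 'cat': sets bits 2 3 5 -> bits=11110111
After insert 'ram': sets bits 4 -> bits=11111111
After insert 'bat': sets bits 0 2 5 -> bits=11111111
Not inserted: dog elk fox pig yak — query each against bits=11111111:
query dog: checks bit2=1, bit4=1 (all 1) -> maybe => FALSE POSITIVE
query elk: checks bit4=1, bit5=1, bit7=1 (all 1) -> maybe => FALSE POSITIVE
query fox: checks bit2=1, bit4=1 (all 1) -> maybe => FALSE POSITIVE
query pig: checks bit2=1, bit3=1, bit4=1 (all 1) -> maybe => FALSE POSITIVE
query yak: checks bit3=1, bit5=1, bit7=1 (all 1) -> maybe => FALSE POSITIVE
False positives (alphabetical): dog elk fox pig yak

Answer: dog elk fox pig yak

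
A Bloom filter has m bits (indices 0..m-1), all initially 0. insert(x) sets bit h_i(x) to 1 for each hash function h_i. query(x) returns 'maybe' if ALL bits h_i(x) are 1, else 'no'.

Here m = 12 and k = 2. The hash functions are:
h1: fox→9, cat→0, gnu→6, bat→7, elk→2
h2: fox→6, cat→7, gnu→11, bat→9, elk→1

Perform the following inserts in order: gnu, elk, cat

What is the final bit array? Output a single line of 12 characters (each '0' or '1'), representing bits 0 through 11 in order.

Start: bits=000000000000
After insert 'gnu': sets bits 6 11 -> bits=000000100001
After insert 'elk': sets bits 1 2 -> bits=011000100001
After insert 'cat': sets bits 0 7 -> bits=111000110001

Answer: 111000110001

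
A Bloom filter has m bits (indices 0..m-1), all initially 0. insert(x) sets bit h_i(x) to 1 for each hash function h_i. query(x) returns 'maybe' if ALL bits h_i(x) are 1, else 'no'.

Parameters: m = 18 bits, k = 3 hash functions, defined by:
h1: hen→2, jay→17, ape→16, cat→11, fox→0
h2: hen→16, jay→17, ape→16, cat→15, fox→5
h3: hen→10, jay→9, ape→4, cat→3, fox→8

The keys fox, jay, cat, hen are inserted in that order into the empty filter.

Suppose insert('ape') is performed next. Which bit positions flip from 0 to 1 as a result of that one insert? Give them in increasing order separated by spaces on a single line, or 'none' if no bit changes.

Answer: 4

Derivation:
Start: bits=000000000000000000
After insert 'fox': sets bits 0 5 8 -> bits=100001001000000000
After insert 'jay': sets bits 9 17 -> bits=100001001100000001
After insert 'cat': sets bits 3 11 15 -> bits=100101001101000101
After insert 'hen': sets bits 2 10 16 -> bits=101101001111000111
insert 'ape' would touch bits 4 16; currently bit4=0, bit16=1
Bits that are 0 among those (would change 0->1): 4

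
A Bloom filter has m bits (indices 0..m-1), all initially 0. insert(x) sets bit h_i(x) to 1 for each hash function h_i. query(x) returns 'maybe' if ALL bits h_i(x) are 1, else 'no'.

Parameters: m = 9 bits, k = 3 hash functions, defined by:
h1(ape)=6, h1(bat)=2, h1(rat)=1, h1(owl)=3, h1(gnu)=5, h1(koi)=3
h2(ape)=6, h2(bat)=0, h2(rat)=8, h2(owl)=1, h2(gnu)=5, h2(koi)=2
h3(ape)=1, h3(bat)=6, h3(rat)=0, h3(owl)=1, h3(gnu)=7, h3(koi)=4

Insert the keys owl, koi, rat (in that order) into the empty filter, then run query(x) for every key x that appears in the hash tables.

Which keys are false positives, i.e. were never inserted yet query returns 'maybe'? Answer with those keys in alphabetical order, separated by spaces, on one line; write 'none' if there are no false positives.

Start: bits=000000000
After insert 'owl': sets bits 1 3 -> bits=010100000
After insert 'koi': sets bits 2 3 4 -> bits=011110000
After insert 'rat': sets bits 0 1 8 -> bits=111110001
Not inserted: ape bat gnu — query each against bits=111110001:
query ape: checks bit1=1, bit6=0 (has a 0) -> no => not a false positive
query bat: checks bit0=1, bit2=1, bit6=0 (has a 0) -> no => not a false positive
query gnu: checks bit5=0, bit7=0 (has a 0) -> no => not a false positive
False positives (alphabetical): none

Answer: none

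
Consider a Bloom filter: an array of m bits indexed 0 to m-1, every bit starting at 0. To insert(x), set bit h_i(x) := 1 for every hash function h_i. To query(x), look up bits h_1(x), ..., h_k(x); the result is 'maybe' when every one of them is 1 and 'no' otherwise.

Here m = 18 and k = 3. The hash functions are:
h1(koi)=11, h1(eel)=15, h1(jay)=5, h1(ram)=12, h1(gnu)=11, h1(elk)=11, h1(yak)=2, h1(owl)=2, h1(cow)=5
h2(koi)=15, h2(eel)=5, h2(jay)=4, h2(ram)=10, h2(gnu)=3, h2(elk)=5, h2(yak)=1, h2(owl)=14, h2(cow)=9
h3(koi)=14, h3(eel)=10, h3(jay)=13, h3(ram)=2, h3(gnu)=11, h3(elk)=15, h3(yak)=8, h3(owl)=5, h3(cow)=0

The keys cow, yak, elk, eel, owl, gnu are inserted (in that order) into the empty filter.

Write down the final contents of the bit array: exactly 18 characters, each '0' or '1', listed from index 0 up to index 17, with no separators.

Answer: 111101001111001100

Derivation:
Start: bits=000000000000000000
After insert 'cow': sets bits 0 5 9 -> bits=100001000100000000
After insert 'yak': sets bits 1 2 8 -> bits=111001001100000000
After insert 'elk': sets bits 5 11 15 -> bits=111001001101000100
After insert 'eel': sets bits 5 10 15 -> bits=111001001111000100
After insert 'owl': sets bits 2 5 14 -> bits=111001001111001100
After insert 'gnu': sets bits 3 11 -> bits=111101001111001100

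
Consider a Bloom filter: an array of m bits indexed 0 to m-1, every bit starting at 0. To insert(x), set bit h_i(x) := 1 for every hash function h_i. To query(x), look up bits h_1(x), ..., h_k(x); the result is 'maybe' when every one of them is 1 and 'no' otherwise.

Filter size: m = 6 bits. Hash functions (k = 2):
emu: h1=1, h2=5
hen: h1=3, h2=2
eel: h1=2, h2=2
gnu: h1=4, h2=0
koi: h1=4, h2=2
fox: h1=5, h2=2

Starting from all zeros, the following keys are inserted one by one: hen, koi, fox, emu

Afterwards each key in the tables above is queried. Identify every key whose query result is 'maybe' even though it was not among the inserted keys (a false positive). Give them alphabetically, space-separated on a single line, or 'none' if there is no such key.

Answer: eel

Derivation:
Start: bits=000000
After insert 'hen': sets bits 2 3 -> bits=001100
After insert 'koi': sets bits 2 4 -> bits=001110
After insert 'fox': sets bits 2 5 -> bits=001111
After insert 'emu': sets bits 1 5 -> bits=011111
Not inserted: eel gnu — query each against bits=011111:
query eel: checks bit2=1 (all 1) -> maybe => FALSE POSITIVE
query gnu: checks bit0=0, bit4=1 (has a 0) -> no => not a false positive
False positives (alphabetical): eel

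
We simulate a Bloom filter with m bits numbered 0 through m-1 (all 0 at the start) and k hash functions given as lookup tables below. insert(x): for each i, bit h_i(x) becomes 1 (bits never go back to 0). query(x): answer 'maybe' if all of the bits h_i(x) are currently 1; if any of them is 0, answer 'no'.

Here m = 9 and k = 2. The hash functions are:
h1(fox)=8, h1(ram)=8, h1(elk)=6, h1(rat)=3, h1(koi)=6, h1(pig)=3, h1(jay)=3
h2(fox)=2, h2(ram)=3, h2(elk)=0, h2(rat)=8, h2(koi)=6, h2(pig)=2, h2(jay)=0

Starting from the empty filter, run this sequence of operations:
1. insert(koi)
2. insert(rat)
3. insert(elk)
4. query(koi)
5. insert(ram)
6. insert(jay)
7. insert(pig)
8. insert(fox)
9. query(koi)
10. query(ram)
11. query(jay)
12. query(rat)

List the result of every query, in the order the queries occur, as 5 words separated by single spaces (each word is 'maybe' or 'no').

Start: bits=000000000
Op 1: insert koi -> sets bits 6 -> bits=000000100
Op 2: insert rat -> sets bits 3 8 -> bits=000100101
Op 3: insert elk -> sets bits 0 6 -> bits=100100101
Op 4: query koi -> checks bit6=1 (all 1) -> maybe
Op 5: insert ram -> sets bits 3 8 -> bits=100100101
Op 6: insert jay -> sets bits 0 3 -> bits=100100101
Op 7: insert pig -> sets bits 2 3 -> bits=101100101
Op 8: insert fox -> sets bits 2 8 -> bits=101100101
Op 9: query koi -> checks bit6=1 (all 1) -> maybe
Op 10: query ram -> checks bit3=1, bit8=1 (all 1) -> maybe
Op 11: query jay -> checks bit0=1, bit3=1 (all 1) -> maybe
Op 12: query rat -> checks bit3=1, bit8=1 (all 1) -> maybe
Query results in order: maybe maybe maybe maybe maybe

Answer: maybe maybe maybe maybe maybe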